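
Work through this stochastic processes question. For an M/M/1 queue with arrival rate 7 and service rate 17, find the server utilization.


rho = lambda/mu
= 7/17
= 0.4118

0.4118


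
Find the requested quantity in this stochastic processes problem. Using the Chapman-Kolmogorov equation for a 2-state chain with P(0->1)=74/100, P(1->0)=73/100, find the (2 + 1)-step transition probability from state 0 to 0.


P^3 = P^2 * P^1
Computing via matrix multiplication of the transition matrix.
Entry (0,0) of P^3 = 0.4443

0.4443


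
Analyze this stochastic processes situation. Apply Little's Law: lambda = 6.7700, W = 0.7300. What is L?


Little's Law: L = lambda * W
= 6.7700 * 0.7300
= 4.9421

4.9421


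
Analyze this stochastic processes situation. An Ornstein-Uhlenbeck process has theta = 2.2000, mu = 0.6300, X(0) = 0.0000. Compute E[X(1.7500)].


E[X(t)] = mu + (X(0) - mu)*exp(-theta*t)
= 0.6300 + (0.0000 - 0.6300)*exp(-2.2000*1.7500)
= 0.6300 + -0.6300 * 0.0213
= 0.6166

0.6166


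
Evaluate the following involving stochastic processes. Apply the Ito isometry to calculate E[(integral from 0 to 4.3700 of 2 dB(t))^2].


By Ito isometry: E[(int f dB)^2] = int f^2 dt
= 2^2 * 4.3700
= 4 * 4.3700 = 17.4800

17.4800


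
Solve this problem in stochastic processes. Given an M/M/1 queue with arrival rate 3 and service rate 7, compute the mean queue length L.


rho = 3/7 = 0.4286
L = rho/(1-rho)
= 0.4286/0.5714
= 0.7500

0.7500


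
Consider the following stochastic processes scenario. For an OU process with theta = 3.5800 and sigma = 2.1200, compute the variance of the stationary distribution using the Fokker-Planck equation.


Stationary variance = sigma^2 / (2*theta)
= 2.1200^2 / (2*3.5800)
= 4.4944 / 7.1600
= 0.6277

0.6277


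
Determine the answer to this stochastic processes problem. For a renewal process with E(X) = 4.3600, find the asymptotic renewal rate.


Long-run renewal rate = 1/E(X)
= 1/4.3600
= 0.2294

0.2294


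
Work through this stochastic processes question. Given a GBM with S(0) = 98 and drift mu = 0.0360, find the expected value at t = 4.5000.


E[S(t)] = S(0) * exp(mu * t)
= 98 * exp(0.0360 * 4.5000)
= 98 * 1.1759
= 115.2343

115.2343


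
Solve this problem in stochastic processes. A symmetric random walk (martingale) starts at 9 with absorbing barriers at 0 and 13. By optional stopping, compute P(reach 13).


By optional stopping theorem: E(M at tau) = M(0) = 9
P(hit 13)*13 + P(hit 0)*0 = 9
P(hit 13) = (9 - 0)/(13 - 0) = 9/13 = 0.6923

0.6923


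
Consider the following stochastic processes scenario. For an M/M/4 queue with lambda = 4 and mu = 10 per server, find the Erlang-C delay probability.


a = lambda/mu = 0.4000
rho = a/c = 0.1000
Erlang-C formula applied:
C(c,a) = 7.9444e-04

7.9444e-04


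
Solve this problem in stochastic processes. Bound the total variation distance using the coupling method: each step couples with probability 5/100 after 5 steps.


TV distance bound <= (1-delta)^n
= (1 - 0.0500)^5
= 0.9500^5
= 0.7738

0.7738


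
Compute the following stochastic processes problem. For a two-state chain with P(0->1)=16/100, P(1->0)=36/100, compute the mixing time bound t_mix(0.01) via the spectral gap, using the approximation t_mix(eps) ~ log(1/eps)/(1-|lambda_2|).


lambda_2 = |1 - p01 - p10| = |1 - 0.1600 - 0.3600| = 0.4800
t_mix ~ log(1/eps)/(1 - |lambda_2|)
= log(100)/(1 - 0.4800) = 4.6052/0.5200
= 8.8561

8.8561


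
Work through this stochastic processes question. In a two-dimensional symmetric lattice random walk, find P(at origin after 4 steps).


P = C(4,2)^2 / 4^4
= 6^2 / 256
= 36 / 256
= 0.1406

0.1406


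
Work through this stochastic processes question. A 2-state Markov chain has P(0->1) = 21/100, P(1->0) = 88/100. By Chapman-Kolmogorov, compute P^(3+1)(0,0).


P^4 = P^3 * P^1
Computing via matrix multiplication of the transition matrix.
Entry (0,0) of P^4 = 0.8074

0.8074


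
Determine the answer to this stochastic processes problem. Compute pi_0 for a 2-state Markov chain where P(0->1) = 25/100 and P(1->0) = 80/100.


Stationary distribution: pi_0 = p10/(p01+p10), pi_1 = p01/(p01+p10)
p01 = 0.2500, p10 = 0.8000
pi_0 = 0.7619

0.7619


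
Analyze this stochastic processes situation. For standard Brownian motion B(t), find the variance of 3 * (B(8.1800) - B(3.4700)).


Var(alpha*(B(t)-B(s))) = alpha^2 * (t-s)
= 3^2 * (8.1800 - 3.4700)
= 9 * 4.7100
= 42.3900

42.3900


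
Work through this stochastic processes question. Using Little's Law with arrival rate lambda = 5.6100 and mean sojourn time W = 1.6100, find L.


Little's Law: L = lambda * W
= 5.6100 * 1.6100
= 9.0321

9.0321


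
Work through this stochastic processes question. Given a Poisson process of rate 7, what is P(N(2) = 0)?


P(N(t)=k) = (lambda*t)^k * exp(-lambda*t) / k!
lambda*t = 14
= 14^0 * exp(-14) / 0!
= 1 * 8.3153e-07 / 1
= 8.3153e-07

8.3153e-07


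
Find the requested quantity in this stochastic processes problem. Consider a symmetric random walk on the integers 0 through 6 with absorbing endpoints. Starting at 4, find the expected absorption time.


For symmetric RW on 0,...,N with absorbing barriers, E(i) = i*(N-i)
E(4) = 4 * 2 = 8

8


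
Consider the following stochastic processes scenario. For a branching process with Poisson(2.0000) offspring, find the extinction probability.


Since mu = 2.0000 > 1, extinction prob q < 1.
Solve s = exp(mu*(s-1)) iteratively.
q = 0.2032

0.2032


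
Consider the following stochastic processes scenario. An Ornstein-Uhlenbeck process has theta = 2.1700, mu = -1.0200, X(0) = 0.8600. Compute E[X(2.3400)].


E[X(t)] = mu + (X(0) - mu)*exp(-theta*t)
= -1.0200 + (0.8600 - -1.0200)*exp(-2.1700*2.3400)
= -1.0200 + 1.8800 * 0.0062
= -1.0083

-1.0083


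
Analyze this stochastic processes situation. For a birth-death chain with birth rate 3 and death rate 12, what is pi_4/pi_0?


For birth-death process, pi_n/pi_0 = (lambda/mu)^n
= (3/12)^4
= 0.0039

0.0039


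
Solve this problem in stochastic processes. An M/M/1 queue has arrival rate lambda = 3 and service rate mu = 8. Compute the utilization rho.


rho = lambda/mu
= 3/8
= 0.3750

0.3750


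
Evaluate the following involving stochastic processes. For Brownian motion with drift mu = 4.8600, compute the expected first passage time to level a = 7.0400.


Expected first passage time = a/mu
= 7.0400/4.8600
= 1.4486

1.4486


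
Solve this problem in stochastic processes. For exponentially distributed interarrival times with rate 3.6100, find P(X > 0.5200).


P(X > t) = exp(-lambda * t)
= exp(-3.6100 * 0.5200)
= exp(-1.8772) = 0.1530

0.1530


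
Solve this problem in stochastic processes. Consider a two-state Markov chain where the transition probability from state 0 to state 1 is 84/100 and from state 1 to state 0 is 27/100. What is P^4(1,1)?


Computing P^4 by matrix multiplication.
P = [[0.1600, 0.8400], [0.2700, 0.7300]]
After raising P to the power 4:
P^4(1,1) = 0.7568

0.7568


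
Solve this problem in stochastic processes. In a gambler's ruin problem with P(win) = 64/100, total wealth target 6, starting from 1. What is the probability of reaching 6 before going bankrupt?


Gambler's ruin formula:
r = q/p = 0.3600/0.6400 = 0.5625
P(win) = (1 - r^i)/(1 - r^N)
= (1 - 0.5625^1)/(1 - 0.5625^6)
= 0.4518

0.4518


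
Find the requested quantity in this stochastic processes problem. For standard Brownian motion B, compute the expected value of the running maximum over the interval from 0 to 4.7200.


E(max B(s)) = sqrt(2t/pi)
= sqrt(2*4.7200/pi)
= sqrt(3.0048)
= 1.7334

1.7334


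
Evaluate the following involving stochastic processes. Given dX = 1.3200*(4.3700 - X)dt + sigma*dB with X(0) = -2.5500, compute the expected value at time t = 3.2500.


E[X(t)] = mu + (X(0) - mu)*exp(-theta*t)
= 4.3700 + (-2.5500 - 4.3700)*exp(-1.3200*3.2500)
= 4.3700 + -6.9200 * 0.0137
= 4.2752

4.2752


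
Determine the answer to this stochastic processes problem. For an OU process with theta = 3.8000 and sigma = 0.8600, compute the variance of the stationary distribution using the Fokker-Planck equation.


Stationary variance = sigma^2 / (2*theta)
= 0.8600^2 / (2*3.8000)
= 0.7396 / 7.6000
= 0.0973

0.0973


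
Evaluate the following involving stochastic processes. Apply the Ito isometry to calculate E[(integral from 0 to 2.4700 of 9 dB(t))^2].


By Ito isometry: E[(int f dB)^2] = int f^2 dt
= 9^2 * 2.4700
= 81 * 2.4700 = 200.0700

200.0700


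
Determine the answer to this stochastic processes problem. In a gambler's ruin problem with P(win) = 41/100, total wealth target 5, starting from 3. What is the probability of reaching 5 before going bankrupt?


Gambler's ruin formula:
r = q/p = 0.5900/0.4100 = 1.4390
P(win) = (1 - r^i)/(1 - r^N)
= (1 - 1.4390^3)/(1 - 1.4390^5)
= 0.3829

0.3829


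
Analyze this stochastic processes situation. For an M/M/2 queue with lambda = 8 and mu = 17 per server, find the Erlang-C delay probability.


a = lambda/mu = 0.4706
rho = a/c = 0.2353
Erlang-C formula applied:
C(c,a) = 0.0896

0.0896


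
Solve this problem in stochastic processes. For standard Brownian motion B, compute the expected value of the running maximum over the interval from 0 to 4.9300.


E(max B(s)) = sqrt(2t/pi)
= sqrt(2*4.9300/pi)
= sqrt(3.1385)
= 1.7716

1.7716


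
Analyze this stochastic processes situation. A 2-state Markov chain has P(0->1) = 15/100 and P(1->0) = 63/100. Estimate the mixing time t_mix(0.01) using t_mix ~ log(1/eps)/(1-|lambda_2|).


lambda_2 = |1 - p01 - p10| = |1 - 0.1500 - 0.6300| = 0.2200
t_mix ~ log(1/eps)/(1 - |lambda_2|)
= log(100)/(1 - 0.2200) = 4.6052/0.7800
= 5.9041

5.9041


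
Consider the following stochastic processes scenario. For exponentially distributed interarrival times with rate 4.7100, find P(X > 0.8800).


P(X > t) = exp(-lambda * t)
= exp(-4.7100 * 0.8800)
= exp(-4.1448) = 0.0158

0.0158


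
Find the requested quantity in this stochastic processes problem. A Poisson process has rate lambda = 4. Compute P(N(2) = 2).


P(N(t)=k) = (lambda*t)^k * exp(-lambda*t) / k!
lambda*t = 8
= 8^2 * exp(-8) / 2!
= 64 * 3.3546e-04 / 2
= 0.0107

0.0107


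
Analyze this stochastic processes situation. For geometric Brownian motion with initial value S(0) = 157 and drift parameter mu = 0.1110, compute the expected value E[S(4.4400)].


E[S(t)] = S(0) * exp(mu * t)
= 157 * exp(0.1110 * 4.4400)
= 157 * 1.6370
= 257.0025

257.0025


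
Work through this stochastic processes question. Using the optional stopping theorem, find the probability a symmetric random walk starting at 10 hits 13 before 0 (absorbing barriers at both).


By optional stopping theorem: E(M at tau) = M(0) = 10
P(hit 13)*13 + P(hit 0)*0 = 10
P(hit 13) = (10 - 0)/(13 - 0) = 10/13 = 0.7692

0.7692


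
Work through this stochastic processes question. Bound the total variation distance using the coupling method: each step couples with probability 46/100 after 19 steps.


TV distance bound <= (1-delta)^n
= (1 - 0.4600)^19
= 0.5400^19
= 8.2315e-06

8.2315e-06


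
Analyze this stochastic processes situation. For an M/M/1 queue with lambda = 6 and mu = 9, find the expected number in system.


rho = 6/9 = 0.6667
L = rho/(1-rho)
= 0.6667/0.3333
= 2.0000

2.0000


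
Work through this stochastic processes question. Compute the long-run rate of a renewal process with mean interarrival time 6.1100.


Long-run renewal rate = 1/E(X)
= 1/6.1100
= 0.1637

0.1637


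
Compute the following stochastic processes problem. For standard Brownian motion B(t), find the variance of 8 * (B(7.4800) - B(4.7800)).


Var(alpha*(B(t)-B(s))) = alpha^2 * (t-s)
= 8^2 * (7.4800 - 4.7800)
= 64 * 2.7000
= 172.8000

172.8000


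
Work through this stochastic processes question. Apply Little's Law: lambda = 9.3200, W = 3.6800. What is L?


Little's Law: L = lambda * W
= 9.3200 * 3.6800
= 34.2976

34.2976


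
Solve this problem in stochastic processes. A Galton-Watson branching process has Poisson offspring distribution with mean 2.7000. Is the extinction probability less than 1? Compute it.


Since mu = 2.7000 > 1, extinction prob q < 1.
Solve s = exp(mu*(s-1)) iteratively.
q = 0.0844

0.0844


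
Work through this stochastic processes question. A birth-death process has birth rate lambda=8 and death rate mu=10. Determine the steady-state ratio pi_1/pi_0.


For birth-death process, pi_n/pi_0 = (lambda/mu)^n
= (8/10)^1
= 0.8000

0.8000


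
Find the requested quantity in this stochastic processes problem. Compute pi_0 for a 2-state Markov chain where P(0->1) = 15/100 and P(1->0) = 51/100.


Stationary distribution: pi_0 = p10/(p01+p10), pi_1 = p01/(p01+p10)
p01 = 0.1500, p10 = 0.5100
pi_0 = 0.7727

0.7727


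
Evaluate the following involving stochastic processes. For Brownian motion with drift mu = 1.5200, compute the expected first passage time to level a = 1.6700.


Expected first passage time = a/mu
= 1.6700/1.5200
= 1.0987

1.0987


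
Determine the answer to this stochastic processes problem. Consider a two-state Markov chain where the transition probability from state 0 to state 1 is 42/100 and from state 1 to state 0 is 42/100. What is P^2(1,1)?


Computing P^2 by matrix multiplication.
P = [[0.5800, 0.4200], [0.4200, 0.5800]]
After raising P to the power 2:
P^2(1,1) = 0.5128

0.5128


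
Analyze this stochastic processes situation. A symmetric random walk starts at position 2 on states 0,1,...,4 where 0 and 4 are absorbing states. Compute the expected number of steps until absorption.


For symmetric RW on 0,...,N with absorbing barriers, E(i) = i*(N-i)
E(2) = 2 * 2 = 4

4


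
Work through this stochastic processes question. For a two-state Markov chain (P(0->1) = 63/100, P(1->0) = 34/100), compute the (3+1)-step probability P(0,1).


P^4 = P^3 * P^1
Computing via matrix multiplication of the transition matrix.
Entry (0,1) of P^4 = 0.6495

0.6495


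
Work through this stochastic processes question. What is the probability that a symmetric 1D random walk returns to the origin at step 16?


P(S(16) = 0) = C(16,8) / 4^8
= 12870 / 65536
= 0.1964

0.1964


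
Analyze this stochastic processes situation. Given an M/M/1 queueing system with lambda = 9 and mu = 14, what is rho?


rho = lambda/mu
= 9/14
= 0.6429

0.6429


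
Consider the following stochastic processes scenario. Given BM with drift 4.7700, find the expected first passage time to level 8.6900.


Expected first passage time = a/mu
= 8.6900/4.7700
= 1.8218

1.8218


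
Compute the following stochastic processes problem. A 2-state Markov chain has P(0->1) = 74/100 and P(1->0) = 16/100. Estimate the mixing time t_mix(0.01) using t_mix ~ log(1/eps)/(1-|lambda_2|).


lambda_2 = |1 - p01 - p10| = |1 - 0.7400 - 0.1600| = 0.1000
t_mix ~ log(1/eps)/(1 - |lambda_2|)
= log(100)/(1 - 0.1000) = 4.6052/0.9000
= 5.1169

5.1169


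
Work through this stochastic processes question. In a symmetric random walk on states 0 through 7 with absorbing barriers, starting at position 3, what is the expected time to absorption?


For symmetric RW on 0,...,N with absorbing barriers, E(i) = i*(N-i)
E(3) = 3 * 4 = 12

12


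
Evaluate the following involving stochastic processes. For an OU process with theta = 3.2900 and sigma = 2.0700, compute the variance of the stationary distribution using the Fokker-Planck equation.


Stationary variance = sigma^2 / (2*theta)
= 2.0700^2 / (2*3.2900)
= 4.2849 / 6.5800
= 0.6512

0.6512


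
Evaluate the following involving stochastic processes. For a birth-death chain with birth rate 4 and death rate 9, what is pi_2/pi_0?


For birth-death process, pi_n/pi_0 = (lambda/mu)^n
= (4/9)^2
= 0.1975

0.1975


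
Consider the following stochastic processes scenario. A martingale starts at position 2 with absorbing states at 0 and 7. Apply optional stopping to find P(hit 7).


By optional stopping theorem: E(M at tau) = M(0) = 2
P(hit 7)*7 + P(hit 0)*0 = 2
P(hit 7) = (2 - 0)/(7 - 0) = 2/7 = 0.2857

0.2857


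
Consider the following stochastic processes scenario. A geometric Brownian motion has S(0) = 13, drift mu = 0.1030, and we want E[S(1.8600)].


E[S(t)] = S(0) * exp(mu * t)
= 13 * exp(0.1030 * 1.8600)
= 13 * 1.2112
= 15.7451

15.7451


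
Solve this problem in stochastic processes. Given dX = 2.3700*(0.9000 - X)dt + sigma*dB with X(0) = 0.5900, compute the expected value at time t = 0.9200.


E[X(t)] = mu + (X(0) - mu)*exp(-theta*t)
= 0.9000 + (0.5900 - 0.9000)*exp(-2.3700*0.9200)
= 0.9000 + -0.3100 * 0.1130
= 0.8650

0.8650


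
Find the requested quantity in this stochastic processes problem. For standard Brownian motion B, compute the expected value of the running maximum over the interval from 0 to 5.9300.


E(max B(s)) = sqrt(2t/pi)
= sqrt(2*5.9300/pi)
= sqrt(3.7752)
= 1.9430

1.9430


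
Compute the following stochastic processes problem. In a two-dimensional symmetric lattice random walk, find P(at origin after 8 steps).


P = C(8,4)^2 / 4^8
= 70^2 / 65536
= 4900 / 65536
= 0.0748

0.0748


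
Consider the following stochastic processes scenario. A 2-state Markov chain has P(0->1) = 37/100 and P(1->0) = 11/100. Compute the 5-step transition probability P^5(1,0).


Computing P^5 by matrix multiplication.
P = [[0.6300, 0.3700], [0.1100, 0.8900]]
After raising P to the power 5:
P^5(1,0) = 0.2205

0.2205


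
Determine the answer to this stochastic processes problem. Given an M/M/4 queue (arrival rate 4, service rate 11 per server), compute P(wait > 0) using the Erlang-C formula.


a = lambda/mu = 0.3636
rho = a/c = 0.0909
Erlang-C formula applied:
C(c,a) = 5.5708e-04

5.5708e-04


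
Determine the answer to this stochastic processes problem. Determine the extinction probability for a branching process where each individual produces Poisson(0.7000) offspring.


Since mu = 0.7000 <= 1, extinction probability = 1.

1.0000


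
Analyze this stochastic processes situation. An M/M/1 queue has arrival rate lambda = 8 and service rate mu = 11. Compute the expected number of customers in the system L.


rho = 8/11 = 0.7273
L = rho/(1-rho)
= 0.7273/0.2727
= 2.6667

2.6667


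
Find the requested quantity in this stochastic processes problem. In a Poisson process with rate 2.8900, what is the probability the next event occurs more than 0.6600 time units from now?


P(X > t) = exp(-lambda * t)
= exp(-2.8900 * 0.6600)
= exp(-1.9074) = 0.1485

0.1485


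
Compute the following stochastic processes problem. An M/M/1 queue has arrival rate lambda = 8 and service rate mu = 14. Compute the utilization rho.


rho = lambda/mu
= 8/14
= 0.5714

0.5714


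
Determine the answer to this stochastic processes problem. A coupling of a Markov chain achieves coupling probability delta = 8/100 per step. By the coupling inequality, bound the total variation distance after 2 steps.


TV distance bound <= (1-delta)^n
= (1 - 0.0800)^2
= 0.9200^2
= 0.8464

0.8464


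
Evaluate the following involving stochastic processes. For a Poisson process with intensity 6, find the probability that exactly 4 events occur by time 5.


P(N(t)=k) = (lambda*t)^k * exp(-lambda*t) / k!
lambda*t = 30
= 30^4 * exp(-30) / 4!
= 810000 * 9.3576e-14 / 24
= 3.1582e-09

3.1582e-09


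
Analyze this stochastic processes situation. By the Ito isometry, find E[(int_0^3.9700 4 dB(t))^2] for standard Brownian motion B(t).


By Ito isometry: E[(int f dB)^2] = int f^2 dt
= 4^2 * 3.9700
= 16 * 3.9700 = 63.5200

63.5200


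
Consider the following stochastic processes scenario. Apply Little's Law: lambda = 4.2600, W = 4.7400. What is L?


Little's Law: L = lambda * W
= 4.2600 * 4.7400
= 20.1924

20.1924


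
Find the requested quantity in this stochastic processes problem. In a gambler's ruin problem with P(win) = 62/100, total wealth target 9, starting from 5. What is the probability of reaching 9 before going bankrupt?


Gambler's ruin formula:
r = q/p = 0.3800/0.6200 = 0.6129
P(win) = (1 - r^i)/(1 - r^N)
= (1 - 0.6129^5)/(1 - 0.6129^9)
= 0.9248

0.9248


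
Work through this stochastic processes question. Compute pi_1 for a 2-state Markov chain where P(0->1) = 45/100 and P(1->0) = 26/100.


Stationary distribution: pi_0 = p10/(p01+p10), pi_1 = p01/(p01+p10)
p01 = 0.4500, p10 = 0.2600
pi_1 = 0.6338

0.6338


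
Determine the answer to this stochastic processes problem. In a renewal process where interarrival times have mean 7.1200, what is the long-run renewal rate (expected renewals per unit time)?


Long-run renewal rate = 1/E(X)
= 1/7.1200
= 0.1404

0.1404


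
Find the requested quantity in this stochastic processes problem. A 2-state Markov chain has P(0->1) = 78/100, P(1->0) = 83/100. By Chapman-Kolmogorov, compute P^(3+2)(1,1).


P^5 = P^3 * P^2
Computing via matrix multiplication of the transition matrix.
Entry (1,1) of P^5 = 0.4409

0.4409


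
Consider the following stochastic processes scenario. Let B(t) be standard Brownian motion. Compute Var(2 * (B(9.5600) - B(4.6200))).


Var(alpha*(B(t)-B(s))) = alpha^2 * (t-s)
= 2^2 * (9.5600 - 4.6200)
= 4 * 4.9400
= 19.7600

19.7600


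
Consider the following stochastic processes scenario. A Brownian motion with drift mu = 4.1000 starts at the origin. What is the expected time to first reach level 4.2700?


Expected first passage time = a/mu
= 4.2700/4.1000
= 1.0415

1.0415


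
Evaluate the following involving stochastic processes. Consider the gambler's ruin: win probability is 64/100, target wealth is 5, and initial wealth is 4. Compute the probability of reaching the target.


Gambler's ruin formula:
r = q/p = 0.3600/0.6400 = 0.5625
P(win) = (1 - r^i)/(1 - r^N)
= (1 - 0.5625^4)/(1 - 0.5625^5)
= 0.9536

0.9536


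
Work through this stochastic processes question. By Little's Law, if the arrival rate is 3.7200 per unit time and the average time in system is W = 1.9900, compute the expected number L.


Little's Law: L = lambda * W
= 3.7200 * 1.9900
= 7.4028

7.4028


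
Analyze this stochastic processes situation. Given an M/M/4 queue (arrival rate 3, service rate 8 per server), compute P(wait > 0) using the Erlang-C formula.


a = lambda/mu = 0.3750
rho = a/c = 0.0938
Erlang-C formula applied:
C(c,a) = 6.2488e-04

6.2488e-04


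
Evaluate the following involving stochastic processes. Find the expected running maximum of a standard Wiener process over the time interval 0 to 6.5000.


E(max B(s)) = sqrt(2t/pi)
= sqrt(2*6.5000/pi)
= sqrt(4.1380)
= 2.0342

2.0342


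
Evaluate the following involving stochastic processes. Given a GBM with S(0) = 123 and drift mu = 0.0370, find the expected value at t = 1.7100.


E[S(t)] = S(0) * exp(mu * t)
= 123 * exp(0.0370 * 1.7100)
= 123 * 1.0653
= 131.0337

131.0337


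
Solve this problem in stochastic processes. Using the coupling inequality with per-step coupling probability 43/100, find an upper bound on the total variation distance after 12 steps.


TV distance bound <= (1-delta)^n
= (1 - 0.4300)^12
= 0.5700^12
= 0.0012

0.0012


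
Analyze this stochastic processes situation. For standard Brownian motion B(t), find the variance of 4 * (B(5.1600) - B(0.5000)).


Var(alpha*(B(t)-B(s))) = alpha^2 * (t-s)
= 4^2 * (5.1600 - 0.5000)
= 16 * 4.6600
= 74.5600

74.5600


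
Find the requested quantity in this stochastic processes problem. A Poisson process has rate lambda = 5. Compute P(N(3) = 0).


P(N(t)=k) = (lambda*t)^k * exp(-lambda*t) / k!
lambda*t = 15
= 15^0 * exp(-15) / 0!
= 1 * 3.0590e-07 / 1
= 3.0590e-07

3.0590e-07


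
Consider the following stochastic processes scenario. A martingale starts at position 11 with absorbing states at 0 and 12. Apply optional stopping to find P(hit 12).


By optional stopping theorem: E(M at tau) = M(0) = 11
P(hit 12)*12 + P(hit 0)*0 = 11
P(hit 12) = (11 - 0)/(12 - 0) = 11/12 = 0.9167

0.9167


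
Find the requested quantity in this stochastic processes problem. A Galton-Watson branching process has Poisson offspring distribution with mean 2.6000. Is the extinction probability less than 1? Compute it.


Since mu = 2.6000 > 1, extinction prob q < 1.
Solve s = exp(mu*(s-1)) iteratively.
q = 0.0951

0.0951


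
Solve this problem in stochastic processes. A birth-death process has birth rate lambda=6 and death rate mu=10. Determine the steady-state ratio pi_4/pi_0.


For birth-death process, pi_n/pi_0 = (lambda/mu)^n
= (6/10)^4
= 0.1296

0.1296


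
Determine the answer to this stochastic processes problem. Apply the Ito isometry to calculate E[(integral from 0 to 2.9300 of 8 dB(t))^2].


By Ito isometry: E[(int f dB)^2] = int f^2 dt
= 8^2 * 2.9300
= 64 * 2.9300 = 187.5200

187.5200


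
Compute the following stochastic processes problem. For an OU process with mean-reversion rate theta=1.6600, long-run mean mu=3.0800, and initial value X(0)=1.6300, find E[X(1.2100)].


E[X(t)] = mu + (X(0) - mu)*exp(-theta*t)
= 3.0800 + (1.6300 - 3.0800)*exp(-1.6600*1.2100)
= 3.0800 + -1.4500 * 0.1342
= 2.8854

2.8854


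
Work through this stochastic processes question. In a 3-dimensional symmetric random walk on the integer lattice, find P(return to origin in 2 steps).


P(return in 2 steps) = P(reverse first step) = 1/(2d)
= 1/6
= 0.1667

0.1667


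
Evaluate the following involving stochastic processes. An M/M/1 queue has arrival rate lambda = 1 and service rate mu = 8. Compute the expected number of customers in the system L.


rho = 1/8 = 0.1250
L = rho/(1-rho)
= 0.1250/0.8750
= 0.1429

0.1429


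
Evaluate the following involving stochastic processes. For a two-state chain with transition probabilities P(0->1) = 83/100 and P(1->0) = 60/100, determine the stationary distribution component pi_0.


Stationary distribution: pi_0 = p10/(p01+p10), pi_1 = p01/(p01+p10)
p01 = 0.8300, p10 = 0.6000
pi_0 = 0.4196

0.4196


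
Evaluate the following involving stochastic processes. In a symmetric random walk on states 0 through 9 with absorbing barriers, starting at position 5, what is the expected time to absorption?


For symmetric RW on 0,...,N with absorbing barriers, E(i) = i*(N-i)
E(5) = 5 * 4 = 20

20


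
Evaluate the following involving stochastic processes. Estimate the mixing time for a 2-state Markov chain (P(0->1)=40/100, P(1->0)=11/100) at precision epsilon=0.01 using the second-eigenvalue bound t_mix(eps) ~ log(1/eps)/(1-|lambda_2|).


lambda_2 = |1 - p01 - p10| = |1 - 0.4000 - 0.1100| = 0.4900
t_mix ~ log(1/eps)/(1 - |lambda_2|)
= log(100)/(1 - 0.4900) = 4.6052/0.5100
= 9.0297

9.0297


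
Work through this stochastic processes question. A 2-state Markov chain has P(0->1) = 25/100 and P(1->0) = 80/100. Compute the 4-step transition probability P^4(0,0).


Computing P^4 by matrix multiplication.
P = [[0.7500, 0.2500], [0.8000, 0.2000]]
After raising P to the power 4:
P^4(0,0) = 0.7619

0.7619


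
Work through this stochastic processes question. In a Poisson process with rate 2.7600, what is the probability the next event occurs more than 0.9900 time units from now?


P(X > t) = exp(-lambda * t)
= exp(-2.7600 * 0.9900)
= exp(-2.7324) = 0.0651

0.0651


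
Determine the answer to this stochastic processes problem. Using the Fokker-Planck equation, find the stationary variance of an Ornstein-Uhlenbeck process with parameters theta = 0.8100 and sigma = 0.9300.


Stationary variance = sigma^2 / (2*theta)
= 0.9300^2 / (2*0.8100)
= 0.8649 / 1.6200
= 0.5339

0.5339


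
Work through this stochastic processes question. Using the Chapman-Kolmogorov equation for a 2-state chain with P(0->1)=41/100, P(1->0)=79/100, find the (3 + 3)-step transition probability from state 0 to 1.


P^6 = P^3 * P^3
Computing via matrix multiplication of the transition matrix.
Entry (0,1) of P^6 = 0.3416

0.3416


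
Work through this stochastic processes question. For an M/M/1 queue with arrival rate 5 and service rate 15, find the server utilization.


rho = lambda/mu
= 5/15
= 0.3333

0.3333


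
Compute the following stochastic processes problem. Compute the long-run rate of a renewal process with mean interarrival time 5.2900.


Long-run renewal rate = 1/E(X)
= 1/5.2900
= 0.1890

0.1890


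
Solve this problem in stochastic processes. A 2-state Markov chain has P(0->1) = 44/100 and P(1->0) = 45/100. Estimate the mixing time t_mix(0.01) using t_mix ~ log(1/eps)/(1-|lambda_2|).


lambda_2 = |1 - p01 - p10| = |1 - 0.4400 - 0.4500| = 0.1100
t_mix ~ log(1/eps)/(1 - |lambda_2|)
= log(100)/(1 - 0.1100) = 4.6052/0.8900
= 5.1743

5.1743


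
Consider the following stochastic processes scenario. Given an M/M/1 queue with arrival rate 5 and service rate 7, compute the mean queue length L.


rho = 5/7 = 0.7143
L = rho/(1-rho)
= 0.7143/0.2857
= 2.5000

2.5000


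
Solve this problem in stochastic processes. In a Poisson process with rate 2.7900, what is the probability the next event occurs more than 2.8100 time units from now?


P(X > t) = exp(-lambda * t)
= exp(-2.7900 * 2.8100)
= exp(-7.8399) = 3.9371e-04

3.9371e-04


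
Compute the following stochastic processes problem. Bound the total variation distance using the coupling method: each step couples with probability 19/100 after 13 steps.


TV distance bound <= (1-delta)^n
= (1 - 0.1900)^13
= 0.8100^13
= 0.0646

0.0646


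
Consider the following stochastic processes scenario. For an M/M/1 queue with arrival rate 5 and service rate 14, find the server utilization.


rho = lambda/mu
= 5/14
= 0.3571

0.3571


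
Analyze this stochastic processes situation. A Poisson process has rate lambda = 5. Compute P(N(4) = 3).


P(N(t)=k) = (lambda*t)^k * exp(-lambda*t) / k!
lambda*t = 20
= 20^3 * exp(-20) / 3!
= 8000 * 2.0612e-09 / 6
= 2.7482e-06

2.7482e-06


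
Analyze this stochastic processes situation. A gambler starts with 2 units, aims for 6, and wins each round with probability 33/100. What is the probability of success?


Gambler's ruin formula:
r = q/p = 0.6700/0.3300 = 2.0303
P(win) = (1 - r^i)/(1 - r^N)
= (1 - 2.0303^2)/(1 - 2.0303^6)
= 0.0452

0.0452


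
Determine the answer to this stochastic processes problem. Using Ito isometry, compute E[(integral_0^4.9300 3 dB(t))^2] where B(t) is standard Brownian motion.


By Ito isometry: E[(int f dB)^2] = int f^2 dt
= 3^2 * 4.9300
= 9 * 4.9300 = 44.3700

44.3700


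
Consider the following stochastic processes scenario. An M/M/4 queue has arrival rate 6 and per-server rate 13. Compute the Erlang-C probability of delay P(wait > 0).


a = lambda/mu = 0.4615
rho = a/c = 0.1154
Erlang-C formula applied:
C(c,a) = 0.0013

0.0013


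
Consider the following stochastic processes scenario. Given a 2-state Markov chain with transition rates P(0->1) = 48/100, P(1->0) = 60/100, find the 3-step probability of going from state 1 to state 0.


Computing P^3 by matrix multiplication.
P = [[0.5200, 0.4800], [0.6000, 0.4000]]
After raising P to the power 3:
P^3(1,0) = 0.5558

0.5558


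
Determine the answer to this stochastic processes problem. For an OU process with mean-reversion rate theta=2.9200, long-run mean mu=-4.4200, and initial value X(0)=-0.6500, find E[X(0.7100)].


E[X(t)] = mu + (X(0) - mu)*exp(-theta*t)
= -4.4200 + (-0.6500 - -4.4200)*exp(-2.9200*0.7100)
= -4.4200 + 3.7700 * 0.1258
= -3.9458

-3.9458


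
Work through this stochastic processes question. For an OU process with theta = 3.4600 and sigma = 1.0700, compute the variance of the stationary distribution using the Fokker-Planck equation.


Stationary variance = sigma^2 / (2*theta)
= 1.0700^2 / (2*3.4600)
= 1.1449 / 6.9200
= 0.1654

0.1654


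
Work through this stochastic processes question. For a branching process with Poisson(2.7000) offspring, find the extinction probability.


Since mu = 2.7000 > 1, extinction prob q < 1.
Solve s = exp(mu*(s-1)) iteratively.
q = 0.0844

0.0844


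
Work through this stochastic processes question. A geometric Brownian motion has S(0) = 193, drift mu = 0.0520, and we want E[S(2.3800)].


E[S(t)] = S(0) * exp(mu * t)
= 193 * exp(0.0520 * 2.3800)
= 193 * 1.1317
= 218.4266

218.4266


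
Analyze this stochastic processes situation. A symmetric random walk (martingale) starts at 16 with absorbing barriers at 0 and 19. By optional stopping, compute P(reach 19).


By optional stopping theorem: E(M at tau) = M(0) = 16
P(hit 19)*19 + P(hit 0)*0 = 16
P(hit 19) = (16 - 0)/(19 - 0) = 16/19 = 0.8421

0.8421


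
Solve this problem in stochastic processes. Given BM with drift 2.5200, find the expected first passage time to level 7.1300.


Expected first passage time = a/mu
= 7.1300/2.5200
= 2.8294

2.8294


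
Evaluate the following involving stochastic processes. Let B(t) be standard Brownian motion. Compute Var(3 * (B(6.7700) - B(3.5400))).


Var(alpha*(B(t)-B(s))) = alpha^2 * (t-s)
= 3^2 * (6.7700 - 3.5400)
= 9 * 3.2300
= 29.0700

29.0700


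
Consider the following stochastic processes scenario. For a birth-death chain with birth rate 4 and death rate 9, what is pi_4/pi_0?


For birth-death process, pi_n/pi_0 = (lambda/mu)^n
= (4/9)^4
= 0.0390

0.0390


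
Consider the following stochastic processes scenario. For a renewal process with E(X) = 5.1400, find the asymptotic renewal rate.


Long-run renewal rate = 1/E(X)
= 1/5.1400
= 0.1946

0.1946


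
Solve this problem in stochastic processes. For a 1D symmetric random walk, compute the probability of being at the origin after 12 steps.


P(S(12) = 0) = C(12,6) / 4^6
= 924 / 4096
= 0.2256

0.2256


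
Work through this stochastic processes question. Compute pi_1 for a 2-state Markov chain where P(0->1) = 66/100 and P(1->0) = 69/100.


Stationary distribution: pi_0 = p10/(p01+p10), pi_1 = p01/(p01+p10)
p01 = 0.6600, p10 = 0.6900
pi_1 = 0.4889

0.4889


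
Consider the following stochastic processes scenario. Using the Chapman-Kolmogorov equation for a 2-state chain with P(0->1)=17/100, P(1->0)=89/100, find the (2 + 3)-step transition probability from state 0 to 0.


P^5 = P^2 * P^3
Computing via matrix multiplication of the transition matrix.
Entry (0,0) of P^5 = 0.8396

0.8396


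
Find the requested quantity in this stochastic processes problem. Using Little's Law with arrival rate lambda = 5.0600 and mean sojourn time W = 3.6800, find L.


Little's Law: L = lambda * W
= 5.0600 * 3.6800
= 18.6208

18.6208


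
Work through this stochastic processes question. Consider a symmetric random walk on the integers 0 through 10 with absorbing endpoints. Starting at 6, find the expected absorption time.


For symmetric RW on 0,...,N with absorbing barriers, E(i) = i*(N-i)
E(6) = 6 * 4 = 24

24


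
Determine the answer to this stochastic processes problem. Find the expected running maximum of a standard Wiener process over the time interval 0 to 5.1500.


E(max B(s)) = sqrt(2t/pi)
= sqrt(2*5.1500/pi)
= sqrt(3.2786)
= 1.8107

1.8107


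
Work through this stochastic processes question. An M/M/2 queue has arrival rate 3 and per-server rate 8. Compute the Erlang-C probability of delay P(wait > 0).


a = lambda/mu = 0.3750
rho = a/c = 0.1875
Erlang-C formula applied:
C(c,a) = 0.0592

0.0592


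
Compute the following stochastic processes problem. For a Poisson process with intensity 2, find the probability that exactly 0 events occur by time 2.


P(N(t)=k) = (lambda*t)^k * exp(-lambda*t) / k!
lambda*t = 4
= 4^0 * exp(-4) / 0!
= 1 * 0.0183 / 1
= 0.0183

0.0183


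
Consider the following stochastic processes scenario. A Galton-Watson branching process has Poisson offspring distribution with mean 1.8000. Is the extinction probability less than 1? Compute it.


Since mu = 1.8000 > 1, extinction prob q < 1.
Solve s = exp(mu*(s-1)) iteratively.
q = 0.2676

0.2676


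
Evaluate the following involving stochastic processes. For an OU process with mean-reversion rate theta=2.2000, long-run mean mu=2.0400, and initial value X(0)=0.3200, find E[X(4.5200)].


E[X(t)] = mu + (X(0) - mu)*exp(-theta*t)
= 2.0400 + (0.3200 - 2.0400)*exp(-2.2000*4.5200)
= 2.0400 + -1.7200 * 4.8015e-05
= 2.0399

2.0399


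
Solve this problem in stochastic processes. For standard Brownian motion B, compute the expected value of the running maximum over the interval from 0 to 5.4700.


E(max B(s)) = sqrt(2t/pi)
= sqrt(2*5.4700/pi)
= sqrt(3.4823)
= 1.8661

1.8661


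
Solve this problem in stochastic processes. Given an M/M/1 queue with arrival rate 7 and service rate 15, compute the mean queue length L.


rho = 7/15 = 0.4667
L = rho/(1-rho)
= 0.4667/0.5333
= 0.8750

0.8750


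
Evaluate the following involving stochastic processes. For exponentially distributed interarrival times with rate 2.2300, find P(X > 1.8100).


P(X > t) = exp(-lambda * t)
= exp(-2.2300 * 1.8100)
= exp(-4.0363) = 0.0177

0.0177


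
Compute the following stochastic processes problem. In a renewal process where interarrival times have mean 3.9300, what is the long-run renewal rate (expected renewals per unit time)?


Long-run renewal rate = 1/E(X)
= 1/3.9300
= 0.2545

0.2545


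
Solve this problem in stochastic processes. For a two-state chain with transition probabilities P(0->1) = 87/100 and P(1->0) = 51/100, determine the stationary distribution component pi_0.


Stationary distribution: pi_0 = p10/(p01+p10), pi_1 = p01/(p01+p10)
p01 = 0.8700, p10 = 0.5100
pi_0 = 0.3696

0.3696


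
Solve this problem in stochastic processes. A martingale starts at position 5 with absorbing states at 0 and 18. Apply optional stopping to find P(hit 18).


By optional stopping theorem: E(M at tau) = M(0) = 5
P(hit 18)*18 + P(hit 0)*0 = 5
P(hit 18) = (5 - 0)/(18 - 0) = 5/18 = 0.2778

0.2778


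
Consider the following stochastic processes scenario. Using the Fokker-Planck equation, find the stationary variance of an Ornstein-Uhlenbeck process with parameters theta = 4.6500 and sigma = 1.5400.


Stationary variance = sigma^2 / (2*theta)
= 1.5400^2 / (2*4.6500)
= 2.3716 / 9.3000
= 0.2550

0.2550


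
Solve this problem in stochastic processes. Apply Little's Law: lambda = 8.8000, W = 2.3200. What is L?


Little's Law: L = lambda * W
= 8.8000 * 2.3200
= 20.4160

20.4160


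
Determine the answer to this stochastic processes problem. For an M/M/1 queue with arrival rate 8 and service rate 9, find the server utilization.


rho = lambda/mu
= 8/9
= 0.8889

0.8889


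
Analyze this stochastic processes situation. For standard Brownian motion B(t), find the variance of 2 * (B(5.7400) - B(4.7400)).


Var(alpha*(B(t)-B(s))) = alpha^2 * (t-s)
= 2^2 * (5.7400 - 4.7400)
= 4 * 1.0000
= 4.0000

4.0000


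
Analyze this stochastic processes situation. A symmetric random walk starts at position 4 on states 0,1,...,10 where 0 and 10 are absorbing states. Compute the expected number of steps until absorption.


For symmetric RW on 0,...,N with absorbing barriers, E(i) = i*(N-i)
E(4) = 4 * 6 = 24

24


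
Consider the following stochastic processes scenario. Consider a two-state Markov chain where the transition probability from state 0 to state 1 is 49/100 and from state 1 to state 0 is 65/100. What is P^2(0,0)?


Computing P^2 by matrix multiplication.
P = [[0.5100, 0.4900], [0.6500, 0.3500]]
After raising P to the power 2:
P^2(0,0) = 0.5786

0.5786


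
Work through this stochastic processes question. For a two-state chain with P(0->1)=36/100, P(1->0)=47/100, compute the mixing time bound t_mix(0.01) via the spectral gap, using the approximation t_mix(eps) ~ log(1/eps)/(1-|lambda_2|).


lambda_2 = |1 - p01 - p10| = |1 - 0.3600 - 0.4700| = 0.1700
t_mix ~ log(1/eps)/(1 - |lambda_2|)
= log(100)/(1 - 0.1700) = 4.6052/0.8300
= 5.5484

5.5484


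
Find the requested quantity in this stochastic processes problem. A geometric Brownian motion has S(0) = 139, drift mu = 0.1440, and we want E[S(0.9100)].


E[S(t)] = S(0) * exp(mu * t)
= 139 * exp(0.1440 * 0.9100)
= 139 * 1.1400
= 158.4619

158.4619
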